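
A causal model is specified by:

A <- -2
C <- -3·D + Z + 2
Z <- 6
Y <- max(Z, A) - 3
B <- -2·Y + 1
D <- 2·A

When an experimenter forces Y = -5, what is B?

11

Intervening sets Y = -5 and removes its equation (Y <- max(Z, A) - 3).
B = -2·Y + 1  [with Y=-5]  = 11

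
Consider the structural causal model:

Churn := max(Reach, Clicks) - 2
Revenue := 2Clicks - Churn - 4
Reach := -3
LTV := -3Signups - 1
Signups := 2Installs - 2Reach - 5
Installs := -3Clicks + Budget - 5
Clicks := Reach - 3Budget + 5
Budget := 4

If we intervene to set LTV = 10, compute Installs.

29

The intervention breaks the incoming arrows to LTV: LTV := -3Signups - 1 no longer applies, and LTV = 10.
Since Installs is not a descendant of the intervened variable, it is unaffected.
Clicks = Reach - 3Budget + 5  [with Reach=-3, Budget=4]  = -10
Installs = -3Clicks + Budget - 5  [with Clicks=-10, Budget=4]  = 29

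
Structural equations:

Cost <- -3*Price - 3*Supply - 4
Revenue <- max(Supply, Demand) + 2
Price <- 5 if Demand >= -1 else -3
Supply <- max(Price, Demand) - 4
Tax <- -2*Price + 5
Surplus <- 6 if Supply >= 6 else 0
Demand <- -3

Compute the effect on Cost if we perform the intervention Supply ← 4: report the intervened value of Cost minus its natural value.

-33

The intervention breaks the incoming arrows to Supply: Supply <- max(Price, Demand) - 4 no longer applies, and Supply = 4.
Price = 5 if Demand >= -1 else -3  [with Demand=-3]  = -3
Cost = -3*Price - 3*Supply - 4  [with Price=-3, Supply=4]  = -7
Without intervention: Price = 5 if Demand >= -1 else -3  [with Demand=-3]  = -3; Supply = max(Price, Demand) - 4  [with Price=-3, Demand=-3]  = -7; Cost = -3*Price - 3*Supply - 4  [with Price=-3, Supply=-7]  = 26.
Change = -7 − 26 = -33.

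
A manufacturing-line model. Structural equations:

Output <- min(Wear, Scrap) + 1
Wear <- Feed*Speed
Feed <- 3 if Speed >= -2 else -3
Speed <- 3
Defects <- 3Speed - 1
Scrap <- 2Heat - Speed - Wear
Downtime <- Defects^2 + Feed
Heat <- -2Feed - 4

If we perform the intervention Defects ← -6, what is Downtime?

do(Defects=-6) replaces the equation Defects <- 3Speed - 1 with the constant Defects = -6.
Feed = 3 if Speed >= -2 else -3  [with Speed=3]  = 3
Downtime = Defects^2 + Feed  [with Defects=-6, Feed=3]  = 39

39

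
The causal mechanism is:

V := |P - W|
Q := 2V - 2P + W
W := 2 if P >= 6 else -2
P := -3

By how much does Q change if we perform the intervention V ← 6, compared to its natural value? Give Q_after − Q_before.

The intervention breaks the incoming arrows to V: V := |P - W| no longer applies, and V = 6.
W = 2 if P >= 6 else -2  [with P=-3]  = -2
Q = 2V - 2P + W  [with V=6, P=-3, W=-2]  = 16
Without intervention: W = 2 if P >= 6 else -2  [with P=-3]  = -2; V = |P - W|  [with P=-3, W=-2]  = 1; Q = 2V - 2P + W  [with V=1, P=-3, W=-2]  = 6.
Change = 16 − 6 = 10.

10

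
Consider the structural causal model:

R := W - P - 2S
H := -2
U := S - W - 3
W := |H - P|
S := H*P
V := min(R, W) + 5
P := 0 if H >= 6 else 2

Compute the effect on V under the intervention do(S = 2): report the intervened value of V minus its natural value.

-6

The intervention breaks the incoming arrows to S: S := H*P no longer applies, and S = 2.
P = 0 if H >= 6 else 2  [with H=-2]  = 2
W = |H - P|  [with H=-2, P=2]  = 4
R = W - P - 2S  [with W=4, P=2, S=2]  = -2
V = min(R, W) + 5  [with R=-2, W=4]  = 3
Without intervention: P = 0 if H >= 6 else 2  [with H=-2]  = 2; W = |H - P|  [with H=-2, P=2]  = 4; S = H*P  [with H=-2, P=2]  = -4; R = W - P - 2S  [with W=4, P=2, S=-4]  = 10; V = min(R, W) + 5  [with R=10, W=4]  = 9.
Change = 3 − 9 = -6.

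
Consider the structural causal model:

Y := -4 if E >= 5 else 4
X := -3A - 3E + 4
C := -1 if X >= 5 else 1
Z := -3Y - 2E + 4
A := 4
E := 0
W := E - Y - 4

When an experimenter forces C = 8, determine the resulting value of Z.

The intervention breaks the incoming arrows to C: C := -1 if X >= 5 else 1 no longer applies, and C = 8.
Z is not downstream of the intervention, so its value is determined by the original equations.
Y = -4 if E >= 5 else 4  [with E=0]  = 4
Z = -3Y - 2E + 4  [with Y=4, E=0]  = -8

-8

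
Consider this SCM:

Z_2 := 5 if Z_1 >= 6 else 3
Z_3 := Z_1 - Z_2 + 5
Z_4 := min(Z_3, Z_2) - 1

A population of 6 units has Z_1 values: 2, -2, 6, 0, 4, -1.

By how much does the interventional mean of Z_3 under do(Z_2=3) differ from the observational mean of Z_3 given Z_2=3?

0.9

The intervention sets Z_2=3 in all 6 units regardless of Z_1. Recomputing Z_3 per unit gives 4, 0, 8, 2, 6, 1; average 3.5.
Observing Z_2=3 restricts to units where Z_2's equation naturally yields 3: Z_1 ∈ {2, -2, 0, 4, -1}. In that subpopulation Z_3 = 4, 0, 2, 6, 1, mean 2.6.
Difference = 3.5 − 2.6 = 0.9.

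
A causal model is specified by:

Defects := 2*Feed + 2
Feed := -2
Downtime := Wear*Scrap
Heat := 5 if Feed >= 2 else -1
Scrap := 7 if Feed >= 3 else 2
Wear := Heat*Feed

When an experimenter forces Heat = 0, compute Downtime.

0

Under do(Heat=0), the mechanism Heat := 5 if Feed >= 2 else -1 is discarded; Heat is fixed at 0.
Wear = Heat*Feed  [with Heat=0, Feed=-2]  = 0
Scrap = 7 if Feed >= 3 else 2  [with Feed=-2]  = 2
Downtime = Wear*Scrap  [with Wear=0, Scrap=2]  = 0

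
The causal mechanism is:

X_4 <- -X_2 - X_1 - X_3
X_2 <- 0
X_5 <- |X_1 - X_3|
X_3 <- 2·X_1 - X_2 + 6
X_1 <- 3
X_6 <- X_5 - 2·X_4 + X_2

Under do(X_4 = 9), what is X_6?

-9

Under do(X_4=9), the mechanism X_4 <- -X_2 - X_1 - X_3 is discarded; X_4 is fixed at 9.
X_3 = 2·X_1 - X_2 + 6  [with X_1=3, X_2=0]  = 12
X_5 = |X_1 - X_3|  [with X_1=3, X_3=12]  = 9
X_6 = X_5 - 2·X_4 + X_2  [with X_5=9, X_4=9, X_2=0]  = -9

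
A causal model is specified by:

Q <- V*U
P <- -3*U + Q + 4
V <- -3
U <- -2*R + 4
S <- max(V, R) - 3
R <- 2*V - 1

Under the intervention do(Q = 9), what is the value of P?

The intervention breaks the incoming arrows to Q: Q <- V*U no longer applies, and Q = 9.
R = 2*V - 1  [with V=-3]  = -7
U = -2*R + 4  [with R=-7]  = 18
P = -3*U + Q + 4  [with U=18, Q=9]  = -41

-41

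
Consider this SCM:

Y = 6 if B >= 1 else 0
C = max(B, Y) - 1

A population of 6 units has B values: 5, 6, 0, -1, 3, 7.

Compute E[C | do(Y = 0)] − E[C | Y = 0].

The intervention sets Y=0 in all 6 units regardless of B. Recomputing C per unit gives 4, 5, -1, -1, 2, 6; average 2.5.
Observing Y=0 restricts to units where Y's equation naturally yields 0: B ∈ {0, -1}. In that subpopulation C = -1, -1, mean -1.
Difference = 2.5 − (-1) = 3.5.

3.5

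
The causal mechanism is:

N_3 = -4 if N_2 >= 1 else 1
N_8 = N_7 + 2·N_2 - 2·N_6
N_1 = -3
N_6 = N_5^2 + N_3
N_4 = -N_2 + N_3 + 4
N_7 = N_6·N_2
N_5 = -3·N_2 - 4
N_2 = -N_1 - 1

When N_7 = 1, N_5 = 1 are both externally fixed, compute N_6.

Setting N_7 = 1, N_5 = 1 by intervention discards those variables' equations.
N_2 = -N_1 - 1  [with N_1=-3]  = 2
N_3 = -4 if N_2 >= 1 else 1  [with N_2=2]  = -4
N_6 = N_5^2 + N_3  [with N_5=1, N_3=-4]  = -3

-3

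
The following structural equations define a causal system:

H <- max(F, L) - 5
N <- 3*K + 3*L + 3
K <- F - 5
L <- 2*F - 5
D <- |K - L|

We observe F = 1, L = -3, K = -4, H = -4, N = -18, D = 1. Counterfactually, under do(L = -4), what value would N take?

-21

do(L=-4) replaces the equation L <- 2*F - 5 with the constant L = -4.
K = F - 5  [with F=1]  = -4
N = 3*K + 3*L + 3  [with K=-4, L=-4]  = -21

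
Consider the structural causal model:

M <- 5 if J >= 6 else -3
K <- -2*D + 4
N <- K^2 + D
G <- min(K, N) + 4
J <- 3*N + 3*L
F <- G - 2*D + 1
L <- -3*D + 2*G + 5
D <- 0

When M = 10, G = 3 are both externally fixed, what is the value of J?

81

The joint intervention fixes M = 10, G = 3, removing each variable's own equation.
K = -2*D + 4  [with D=0]  = 4
N = K^2 + D  [with K=4, D=0]  = 16
L = -3*D + 2*G + 5  [with D=0, G=3]  = 11
J = 3*N + 3*L  [with N=16, L=11]  = 81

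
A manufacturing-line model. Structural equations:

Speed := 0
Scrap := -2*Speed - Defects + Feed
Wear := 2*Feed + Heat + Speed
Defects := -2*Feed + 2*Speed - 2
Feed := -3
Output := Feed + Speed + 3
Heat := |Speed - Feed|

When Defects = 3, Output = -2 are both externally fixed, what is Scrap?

-6

Under do(Defects = 3, Output = -2), each intervened variable's structural equation is replaced by its fixed value.
Scrap = -2*Speed - Defects + Feed  [with Speed=0, Defects=3, Feed=-3]  = -6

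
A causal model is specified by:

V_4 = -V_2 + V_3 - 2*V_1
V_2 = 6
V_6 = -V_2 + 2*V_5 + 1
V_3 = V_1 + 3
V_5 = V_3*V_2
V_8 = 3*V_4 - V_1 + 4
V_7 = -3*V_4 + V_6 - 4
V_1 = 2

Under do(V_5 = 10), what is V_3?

5

do(V_5=10) replaces the equation V_5 = V_3*V_2 with the constant V_5 = 10.
V_3 is not downstream of the intervention, so its value is determined by the original equations.
V_3 = V_1 + 3  [with V_1=2]  = 5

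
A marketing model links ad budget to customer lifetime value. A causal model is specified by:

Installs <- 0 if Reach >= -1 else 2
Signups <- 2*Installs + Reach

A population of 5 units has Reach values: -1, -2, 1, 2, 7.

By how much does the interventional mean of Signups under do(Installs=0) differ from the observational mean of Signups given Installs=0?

-0.85

do(Installs=0) breaks Installs's dependence on Reach. With Installs=0 fixed, Signups across the units is -1, -2, 1, 2, 7, mean 1.4.
Observing Installs=0 restricts to units where Installs's equation naturally yields 0: Reach ∈ {-1, 1, 2, 7}. In that subpopulation Signups = -1, 1, 2, 7, mean 2.25.
Difference = 1.4 − 2.25 = -0.85.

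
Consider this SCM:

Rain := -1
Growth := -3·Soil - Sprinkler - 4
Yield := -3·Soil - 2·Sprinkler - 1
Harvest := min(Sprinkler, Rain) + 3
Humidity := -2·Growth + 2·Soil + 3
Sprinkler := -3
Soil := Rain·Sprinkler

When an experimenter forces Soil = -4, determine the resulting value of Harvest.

0

The intervention breaks the incoming arrows to Soil: Soil := Rain·Sprinkler no longer applies, and Soil = -4.
Harvest is not downstream of the intervention, so its value is determined by the original equations.
Harvest = min(Sprinkler, Rain) + 3  [with Sprinkler=-3, Rain=-1]  = 0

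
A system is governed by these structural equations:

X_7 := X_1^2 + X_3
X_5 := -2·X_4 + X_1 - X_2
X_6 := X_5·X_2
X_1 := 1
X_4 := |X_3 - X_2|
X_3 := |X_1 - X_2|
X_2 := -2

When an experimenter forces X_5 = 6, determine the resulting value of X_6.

-12

The intervention breaks the incoming arrows to X_5: X_5 := -2·X_4 + X_1 - X_2 no longer applies, and X_5 = 6.
X_6 = X_5·X_2  [with X_5=6, X_2=-2]  = -12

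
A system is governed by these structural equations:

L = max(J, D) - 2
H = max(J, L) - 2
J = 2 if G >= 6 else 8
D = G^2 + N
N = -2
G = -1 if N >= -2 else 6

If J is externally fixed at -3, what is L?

-3

do(J=-3) replaces the equation J = 2 if G >= 6 else 8 with the constant J = -3.
G = -1 if N >= -2 else 6  [with N=-2]  = -1
D = G^2 + N  [with G=-1, N=-2]  = -1
L = max(J, D) - 2  [with J=-3, D=-1]  = -3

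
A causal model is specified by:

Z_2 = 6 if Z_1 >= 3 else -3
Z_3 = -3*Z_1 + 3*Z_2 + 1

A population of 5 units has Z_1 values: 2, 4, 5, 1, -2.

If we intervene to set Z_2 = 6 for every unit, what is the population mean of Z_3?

13

The intervention sets Z_2=6 in all 5 units regardless of Z_1. Recomputing Z_3 per unit gives 13, 7, 4, 16, 25; average 13.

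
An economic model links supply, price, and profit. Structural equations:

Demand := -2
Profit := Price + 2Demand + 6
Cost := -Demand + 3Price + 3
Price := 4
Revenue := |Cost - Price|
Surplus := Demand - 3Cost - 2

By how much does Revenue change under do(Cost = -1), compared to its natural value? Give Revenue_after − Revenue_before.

The intervention breaks the incoming arrows to Cost: Cost := -Demand + 3Price + 3 no longer applies, and Cost = -1.
Revenue = |Cost - Price|  [with Cost=-1, Price=4]  = 5
Without intervention: Cost = -Demand + 3Price + 3  [with Demand=-2, Price=4]  = 17; Revenue = |Cost - Price|  [with Cost=17, Price=4]  = 13.
Change = 5 − 13 = -8.

-8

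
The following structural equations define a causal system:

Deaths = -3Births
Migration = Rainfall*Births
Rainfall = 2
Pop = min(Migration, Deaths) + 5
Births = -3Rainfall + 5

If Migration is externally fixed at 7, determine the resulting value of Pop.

Intervening sets Migration = 7 and removes its equation (Migration = Rainfall*Births).
Births = -3Rainfall + 5  [with Rainfall=2]  = -1
Deaths = -3Births  [with Births=-1]  = 3
Pop = min(Migration, Deaths) + 5  [with Migration=7, Deaths=3]  = 8

8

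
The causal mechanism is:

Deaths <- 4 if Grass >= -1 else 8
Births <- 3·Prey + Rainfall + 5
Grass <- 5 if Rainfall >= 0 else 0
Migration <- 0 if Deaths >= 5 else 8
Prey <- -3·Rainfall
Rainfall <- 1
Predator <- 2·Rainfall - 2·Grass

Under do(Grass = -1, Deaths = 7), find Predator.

4

The joint intervention fixes Grass = -1, Deaths = 7, removing each variable's own equation.
Predator = 2·Rainfall - 2·Grass  [with Rainfall=1, Grass=-1]  = 4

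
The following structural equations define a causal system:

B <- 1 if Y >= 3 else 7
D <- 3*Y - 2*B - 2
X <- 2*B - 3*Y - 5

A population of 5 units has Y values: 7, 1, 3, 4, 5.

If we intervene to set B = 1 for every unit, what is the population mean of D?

do(B=1) breaks B's dependence on Y. With B=1 fixed, D across the units is 17, -1, 5, 8, 11, mean 8.

8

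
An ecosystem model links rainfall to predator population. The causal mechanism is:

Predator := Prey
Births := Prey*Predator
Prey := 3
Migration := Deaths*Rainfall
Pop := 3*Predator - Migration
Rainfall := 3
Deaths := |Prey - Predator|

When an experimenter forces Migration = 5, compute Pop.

4

Intervening sets Migration = 5 and removes its equation (Migration := Deaths*Rainfall).
Predator = Prey  [with Prey=3]  = 3
Pop = 3*Predator - Migration  [with Predator=3, Migration=5]  = 4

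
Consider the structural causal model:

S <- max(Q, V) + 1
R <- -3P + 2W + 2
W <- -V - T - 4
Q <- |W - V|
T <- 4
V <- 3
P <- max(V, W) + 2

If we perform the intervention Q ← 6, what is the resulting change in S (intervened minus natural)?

-8

Under do(Q=6), the mechanism Q <- |W - V| is discarded; Q is fixed at 6.
S = max(Q, V) + 1  [with Q=6, V=3]  = 7
Without intervention: W = -V - T - 4  [with V=3, T=4]  = -11; Q = |W - V|  [with W=-11, V=3]  = 14; S = max(Q, V) + 1  [with Q=14, V=3]  = 15.
Change = 7 − 15 = -8.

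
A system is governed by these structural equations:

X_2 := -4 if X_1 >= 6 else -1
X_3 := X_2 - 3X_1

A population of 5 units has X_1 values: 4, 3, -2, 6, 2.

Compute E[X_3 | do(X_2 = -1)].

-8.8

do(X_2=-1) breaks X_2's dependence on X_1. With X_2=-1 fixed, X_3 across the units is -13, -10, 5, -19, -7, mean -8.8.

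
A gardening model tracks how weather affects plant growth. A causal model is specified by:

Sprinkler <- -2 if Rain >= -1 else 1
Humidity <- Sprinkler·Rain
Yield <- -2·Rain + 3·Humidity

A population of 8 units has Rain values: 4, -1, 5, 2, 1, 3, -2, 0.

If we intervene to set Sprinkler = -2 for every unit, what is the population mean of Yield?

do(Sprinkler=-2) breaks Sprinkler's dependence on Rain. With Sprinkler=-2 fixed, Yield across the units is -32, 8, -40, -16, -8, -24, 16, 0, mean -12.

-12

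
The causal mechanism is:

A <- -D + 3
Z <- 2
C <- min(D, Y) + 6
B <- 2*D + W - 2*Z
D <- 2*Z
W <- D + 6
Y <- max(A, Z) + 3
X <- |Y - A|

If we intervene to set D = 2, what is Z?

Under do(D=2), the mechanism D <- 2*Z is discarded; D is fixed at 2.
Z is not downstream of the intervention, so its value is determined by the original equations.

2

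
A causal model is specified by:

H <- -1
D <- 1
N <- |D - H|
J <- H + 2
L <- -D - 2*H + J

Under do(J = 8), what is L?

Intervening sets J = 8 and removes its equation (J <- H + 2).
L = -D - 2*H + J  [with D=1, H=-1, J=8]  = 9

9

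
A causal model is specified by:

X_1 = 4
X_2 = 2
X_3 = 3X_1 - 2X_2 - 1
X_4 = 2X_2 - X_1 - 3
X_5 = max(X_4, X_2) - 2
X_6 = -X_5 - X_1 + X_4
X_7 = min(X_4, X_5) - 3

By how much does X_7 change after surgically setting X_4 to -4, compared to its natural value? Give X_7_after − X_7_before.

The intervention breaks the incoming arrows to X_4: X_4 = 2X_2 - X_1 - 3 no longer applies, and X_4 = -4.
X_5 = max(X_4, X_2) - 2  [with X_4=-4, X_2=2]  = 0
X_7 = min(X_4, X_5) - 3  [with X_4=-4, X_5=0]  = -7
Without intervention: X_4 = 2X_2 - X_1 - 3  [with X_2=2, X_1=4]  = -3; X_5 = max(X_4, X_2) - 2  [with X_4=-3, X_2=2]  = 0; X_7 = min(X_4, X_5) - 3  [with X_4=-3, X_5=0]  = -6.
Change = -7 − (-6) = -1.

-1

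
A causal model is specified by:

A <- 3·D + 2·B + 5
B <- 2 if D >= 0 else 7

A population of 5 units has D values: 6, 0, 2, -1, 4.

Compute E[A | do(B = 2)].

do(B=2) breaks B's dependence on D. With B=2 fixed, A across the units is 27, 9, 15, 6, 21, mean 15.6.

15.6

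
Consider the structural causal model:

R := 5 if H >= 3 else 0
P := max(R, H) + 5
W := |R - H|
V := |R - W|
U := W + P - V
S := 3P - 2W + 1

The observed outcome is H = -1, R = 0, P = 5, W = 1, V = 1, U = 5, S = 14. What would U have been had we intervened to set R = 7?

19

Under do(R=7), the mechanism R := 5 if H >= 3 else 0 is discarded; R is fixed at 7.
P = max(R, H) + 5  [with R=7, H=-1]  = 12
W = |R - H|  [with R=7, H=-1]  = 8
V = |R - W|  [with R=7, W=8]  = 1
U = W + P - V  [with W=8, P=12, V=1]  = 19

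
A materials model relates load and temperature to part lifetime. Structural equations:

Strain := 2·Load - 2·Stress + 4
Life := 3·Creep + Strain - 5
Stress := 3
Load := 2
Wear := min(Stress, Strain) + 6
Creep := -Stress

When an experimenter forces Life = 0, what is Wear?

8

do(Life=0) replaces the equation Life := 3·Creep + Strain - 5 with the constant Life = 0.
Since Wear is not a descendant of the intervened variable, it is unaffected.
Strain = 2·Load - 2·Stress + 4  [with Load=2, Stress=3]  = 2
Wear = min(Stress, Strain) + 6  [with Stress=3, Strain=2]  = 8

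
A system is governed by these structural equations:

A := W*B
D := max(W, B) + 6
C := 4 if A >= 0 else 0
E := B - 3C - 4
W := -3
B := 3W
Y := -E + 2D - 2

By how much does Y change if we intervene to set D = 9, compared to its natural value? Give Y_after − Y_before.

The intervention breaks the incoming arrows to D: D := max(W, B) + 6 no longer applies, and D = 9.
B = 3W  [with W=-3]  = -9
A = W*B  [with W=-3, B=-9]  = 27
C = 4 if A >= 0 else 0  [with A=27]  = 4
E = B - 3C - 4  [with B=-9, C=4]  = -25
Y = -E + 2D - 2  [with E=-25, D=9]  = 41
Without intervention: B = 3W  [with W=-3]  = -9; D = max(W, B) + 6  [with W=-3, B=-9]  = 3; A = W*B  [with W=-3, B=-9]  = 27; C = 4 if A >= 0 else 0  [with A=27]  = 4; E = B - 3C - 4  [with B=-9, C=4]  = -25; Y = -E + 2D - 2  [with E=-25, D=3]  = 29.
Change = 41 − 29 = 12.

12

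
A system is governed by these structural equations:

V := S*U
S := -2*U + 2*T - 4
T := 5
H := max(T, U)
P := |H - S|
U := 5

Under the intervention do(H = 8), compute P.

12

do(H=8) replaces the equation H := max(T, U) with the constant H = 8.
S = -2*U + 2*T - 4  [with U=5, T=5]  = -4
P = |H - S|  [with H=8, S=-4]  = 12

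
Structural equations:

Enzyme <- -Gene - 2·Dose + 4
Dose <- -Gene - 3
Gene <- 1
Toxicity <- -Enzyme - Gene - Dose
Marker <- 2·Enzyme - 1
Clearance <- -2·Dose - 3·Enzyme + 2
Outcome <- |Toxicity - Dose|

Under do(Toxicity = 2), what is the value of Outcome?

Under do(Toxicity=2), the mechanism Toxicity <- -Enzyme - Gene - Dose is discarded; Toxicity is fixed at 2.
Dose = -Gene - 3  [with Gene=1]  = -4
Outcome = |Toxicity - Dose|  [with Toxicity=2, Dose=-4]  = 6

6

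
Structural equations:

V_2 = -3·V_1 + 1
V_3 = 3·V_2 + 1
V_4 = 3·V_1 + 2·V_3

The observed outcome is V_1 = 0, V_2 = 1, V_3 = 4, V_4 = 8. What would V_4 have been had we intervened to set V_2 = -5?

-28

Under do(V_2=-5), the mechanism V_2 = -3·V_1 + 1 is discarded; V_2 is fixed at -5.
V_3 = 3·V_2 + 1  [with V_2=-5]  = -14
V_4 = 3·V_1 + 2·V_3  [with V_1=0, V_3=-14]  = -28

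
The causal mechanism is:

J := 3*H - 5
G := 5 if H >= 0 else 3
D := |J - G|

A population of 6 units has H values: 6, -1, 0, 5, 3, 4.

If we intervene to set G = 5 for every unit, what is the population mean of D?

Under do(G=5), G's equation is replaced by G=5 for every unit. Per-unit D: 8, 13, 10, 5, 1, 2. Mean = 6.5.

6.5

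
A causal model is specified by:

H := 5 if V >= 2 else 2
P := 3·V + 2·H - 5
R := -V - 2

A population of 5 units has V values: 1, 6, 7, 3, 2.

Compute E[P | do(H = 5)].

Every unit gets H=5 under the intervention. P values become 8, 23, 26, 14, 11; E[P|do(H=5)] = 16.4.

16.4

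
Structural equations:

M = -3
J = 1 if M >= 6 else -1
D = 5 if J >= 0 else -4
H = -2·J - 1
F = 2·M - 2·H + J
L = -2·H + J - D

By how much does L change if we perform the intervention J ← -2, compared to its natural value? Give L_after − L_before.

-5

Under do(J=-2), the mechanism J = 1 if M >= 6 else -1 is discarded; J is fixed at -2.
D = 5 if J >= 0 else -4  [with J=-2]  = -4
H = -2·J - 1  [with J=-2]  = 3
L = -2·H + J - D  [with H=3, J=-2, D=-4]  = -4
Without intervention: J = 1 if M >= 6 else -1  [with M=-3]  = -1; D = 5 if J >= 0 else -4  [with J=-1]  = -4; H = -2·J - 1  [with J=-1]  = 1; L = -2·H + J - D  [with H=1, J=-1, D=-4]  = 1.
Change = -4 − 1 = -5.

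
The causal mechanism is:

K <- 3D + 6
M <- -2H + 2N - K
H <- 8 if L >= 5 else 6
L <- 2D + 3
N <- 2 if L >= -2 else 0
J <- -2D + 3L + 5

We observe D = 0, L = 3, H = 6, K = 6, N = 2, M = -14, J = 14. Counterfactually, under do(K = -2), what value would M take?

-6

Under do(K=-2), the mechanism K <- 3D + 6 is discarded; K is fixed at -2.
L = 2D + 3  [with D=0]  = 3
H = 8 if L >= 5 else 6  [with L=3]  = 6
N = 2 if L >= -2 else 0  [with L=3]  = 2
M = -2H + 2N - K  [with H=6, N=2, K=-2]  = -6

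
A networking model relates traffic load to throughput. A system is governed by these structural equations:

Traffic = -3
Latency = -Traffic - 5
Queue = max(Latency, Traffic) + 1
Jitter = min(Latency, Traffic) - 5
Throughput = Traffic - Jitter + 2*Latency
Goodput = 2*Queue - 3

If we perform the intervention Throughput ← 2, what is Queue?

do(Throughput=2) replaces the equation Throughput = Traffic - Jitter + 2*Latency with the constant Throughput = 2.
Queue is not downstream of the intervention, so its value is determined by the original equations.
Latency = -Traffic - 5  [with Traffic=-3]  = -2
Queue = max(Latency, Traffic) + 1  [with Latency=-2, Traffic=-3]  = -1

-1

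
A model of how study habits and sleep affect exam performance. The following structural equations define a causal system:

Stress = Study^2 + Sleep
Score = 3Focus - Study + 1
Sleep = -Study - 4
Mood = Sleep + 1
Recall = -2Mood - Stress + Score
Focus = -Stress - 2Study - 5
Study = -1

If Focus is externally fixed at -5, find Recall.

The intervention breaks the incoming arrows to Focus: Focus = -Stress - 2Study - 5 no longer applies, and Focus = -5.
Sleep = -Study - 4  [with Study=-1]  = -3
Stress = Study^2 + Sleep  [with Study=-1, Sleep=-3]  = -2
Score = 3Focus - Study + 1  [with Focus=-5, Study=-1]  = -13
Mood = Sleep + 1  [with Sleep=-3]  = -2
Recall = -2Mood - Stress + Score  [with Mood=-2, Stress=-2, Score=-13]  = -7

-7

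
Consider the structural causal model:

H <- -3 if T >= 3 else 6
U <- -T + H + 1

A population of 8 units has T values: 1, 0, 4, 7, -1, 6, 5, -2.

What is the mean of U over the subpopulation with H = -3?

-7.5

Observing H=-3 restricts to units where H's equation naturally yields -3: T ∈ {4, 7, 6, 5}. In that subpopulation U = -6, -9, -8, -7, mean -7.5.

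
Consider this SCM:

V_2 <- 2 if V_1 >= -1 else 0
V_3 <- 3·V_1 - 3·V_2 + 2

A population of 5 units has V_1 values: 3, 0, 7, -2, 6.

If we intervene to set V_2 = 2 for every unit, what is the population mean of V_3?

The intervention sets V_2=2 in all 5 units regardless of V_1. Recomputing V_3 per unit gives 5, -4, 17, -10, 14; average 4.4.

4.4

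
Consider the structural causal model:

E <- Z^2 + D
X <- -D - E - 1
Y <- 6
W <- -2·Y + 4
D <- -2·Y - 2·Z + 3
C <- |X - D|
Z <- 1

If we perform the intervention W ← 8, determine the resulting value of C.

31

The intervention breaks the incoming arrows to W: W <- -2·Y + 4 no longer applies, and W = 8.
No directed path runs from W to C, so C keeps its natural value.
D = -2·Y - 2·Z + 3  [with Y=6, Z=1]  = -11
E = Z^2 + D  [with Z=1, D=-11]  = -10
X = -D - E - 1  [with D=-11, E=-10]  = 20
C = |X - D|  [with X=20, D=-11]  = 31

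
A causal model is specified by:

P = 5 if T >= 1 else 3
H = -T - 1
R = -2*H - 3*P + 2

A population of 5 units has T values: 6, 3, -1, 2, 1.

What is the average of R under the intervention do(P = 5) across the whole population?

Under do(P=5), P's equation is replaced by P=5 for every unit. Per-unit R: 1, -5, -13, -7, -9. Mean = -6.6.

-6.6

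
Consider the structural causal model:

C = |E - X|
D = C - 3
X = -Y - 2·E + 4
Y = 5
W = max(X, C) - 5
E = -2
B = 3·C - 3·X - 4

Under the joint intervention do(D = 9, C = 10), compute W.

Setting D = 9, C = 10 by intervention discards those variables' equations.
X = -Y - 2·E + 4  [with Y=5, E=-2]  = 3
W = max(X, C) - 5  [with X=3, C=10]  = 5

5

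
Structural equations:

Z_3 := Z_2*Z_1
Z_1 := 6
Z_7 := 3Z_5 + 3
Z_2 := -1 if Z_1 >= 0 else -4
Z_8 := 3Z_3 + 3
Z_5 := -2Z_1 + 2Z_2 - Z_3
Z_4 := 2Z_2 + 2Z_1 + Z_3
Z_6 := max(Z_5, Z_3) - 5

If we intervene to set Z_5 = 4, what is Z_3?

do(Z_5=4) replaces the equation Z_5 := -2Z_1 + 2Z_2 - Z_3 with the constant Z_5 = 4.
Z_3 is not downstream of the intervention, so its value is determined by the original equations.
Z_2 = -1 if Z_1 >= 0 else -4  [with Z_1=6]  = -1
Z_3 = Z_2*Z_1  [with Z_2=-1, Z_1=6]  = -6

-6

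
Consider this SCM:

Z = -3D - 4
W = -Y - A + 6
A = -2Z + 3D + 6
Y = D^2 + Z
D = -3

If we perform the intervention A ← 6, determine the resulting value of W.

do(A=6) replaces the equation A = -2Z + 3D + 6 with the constant A = 6.
Z = -3D - 4  [with D=-3]  = 5
Y = D^2 + Z  [with D=-3, Z=5]  = 14
W = -Y - A + 6  [with Y=14, A=6]  = -14

-14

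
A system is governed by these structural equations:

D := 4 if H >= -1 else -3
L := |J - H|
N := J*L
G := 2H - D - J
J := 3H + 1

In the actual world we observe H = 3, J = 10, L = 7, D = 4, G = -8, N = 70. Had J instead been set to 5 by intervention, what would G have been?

-3

do(J=5) replaces the equation J := 3H + 1 with the constant J = 5.
D = 4 if H >= -1 else -3  [with H=3]  = 4
G = 2H - D - J  [with H=3, D=4, J=5]  = -3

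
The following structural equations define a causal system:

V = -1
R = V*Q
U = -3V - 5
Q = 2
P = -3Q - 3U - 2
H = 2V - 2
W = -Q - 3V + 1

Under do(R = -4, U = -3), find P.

Setting R = -4, U = -3 by intervention discards those variables' equations.
P = -3Q - 3U - 2  [with Q=2, U=-3]  = 1

1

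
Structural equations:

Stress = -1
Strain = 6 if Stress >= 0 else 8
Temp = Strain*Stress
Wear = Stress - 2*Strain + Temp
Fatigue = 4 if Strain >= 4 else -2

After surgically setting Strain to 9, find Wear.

-28

Under do(Strain=9), the mechanism Strain = 6 if Stress >= 0 else 8 is discarded; Strain is fixed at 9.
Temp = Strain*Stress  [with Strain=9, Stress=-1]  = -9
Wear = Stress - 2*Strain + Temp  [with Stress=-1, Strain=9, Temp=-9]  = -28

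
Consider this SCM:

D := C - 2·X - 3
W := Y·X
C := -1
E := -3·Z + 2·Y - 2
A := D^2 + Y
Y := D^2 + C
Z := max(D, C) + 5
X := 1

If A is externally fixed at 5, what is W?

Intervening sets A = 5 and removes its equation (A := D^2 + Y).
Since W is not a descendant of the intervened variable, it is unaffected.
D = C - 2·X - 3  [with C=-1, X=1]  = -6
Y = D^2 + C  [with D=-6, C=-1]  = 35
W = Y·X  [with Y=35, X=1]  = 35

35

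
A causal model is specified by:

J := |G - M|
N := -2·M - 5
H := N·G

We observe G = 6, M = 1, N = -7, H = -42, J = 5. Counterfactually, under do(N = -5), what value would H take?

The intervention breaks the incoming arrows to N: N := -2·M - 5 no longer applies, and N = -5.
H = N·G  [with N=-5, G=6]  = -30

-30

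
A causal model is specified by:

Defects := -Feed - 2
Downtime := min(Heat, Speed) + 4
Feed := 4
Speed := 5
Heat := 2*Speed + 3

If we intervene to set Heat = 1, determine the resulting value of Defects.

-6

The intervention breaks the incoming arrows to Heat: Heat := 2*Speed + 3 no longer applies, and Heat = 1.
Defects is not downstream of the intervention, so its value is determined by the original equations.
Defects = -Feed - 2  [with Feed=4]  = -6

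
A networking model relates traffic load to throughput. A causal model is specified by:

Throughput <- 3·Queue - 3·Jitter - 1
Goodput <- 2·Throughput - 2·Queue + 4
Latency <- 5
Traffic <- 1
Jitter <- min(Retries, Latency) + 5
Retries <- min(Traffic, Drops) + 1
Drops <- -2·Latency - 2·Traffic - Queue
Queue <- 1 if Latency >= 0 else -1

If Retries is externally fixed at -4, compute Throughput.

-1

Under do(Retries=-4), the mechanism Retries <- min(Traffic, Drops) + 1 is discarded; Retries is fixed at -4.
Queue = 1 if Latency >= 0 else -1  [with Latency=5]  = 1
Jitter = min(Retries, Latency) + 5  [with Retries=-4, Latency=5]  = 1
Throughput = 3·Queue - 3·Jitter - 1  [with Queue=1, Jitter=1]  = -1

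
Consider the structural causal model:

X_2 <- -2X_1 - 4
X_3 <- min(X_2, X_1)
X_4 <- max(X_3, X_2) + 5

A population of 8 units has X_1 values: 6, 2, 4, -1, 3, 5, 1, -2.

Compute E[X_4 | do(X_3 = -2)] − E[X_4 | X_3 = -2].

The intervention sets X_3=-2 in all 8 units regardless of X_1. Recomputing X_4 per unit gives 3, 3, 3, 3, 3, 3, 3, 5; average 3.25.
Observing X_3=-2 restricts to units where X_3's equation naturally yields -2: X_1 ∈ {-1, -2}. In that subpopulation X_4 = 3, 5, mean 4.
Difference = 3.25 − 4 = -0.75.

-0.75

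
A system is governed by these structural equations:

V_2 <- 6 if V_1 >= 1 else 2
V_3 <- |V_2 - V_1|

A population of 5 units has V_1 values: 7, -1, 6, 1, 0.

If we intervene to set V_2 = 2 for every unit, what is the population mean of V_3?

3

The intervention sets V_2=2 in all 5 units regardless of V_1. Recomputing V_3 per unit gives 5, 3, 4, 1, 2; average 3.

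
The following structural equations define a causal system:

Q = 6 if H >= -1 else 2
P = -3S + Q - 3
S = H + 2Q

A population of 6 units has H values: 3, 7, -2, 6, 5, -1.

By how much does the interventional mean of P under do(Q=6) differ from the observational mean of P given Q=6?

3

do(Q=6) breaks Q's dependence on H. With Q=6 fixed, P across the units is -42, -54, -27, -51, -48, -30, mean -42.
Observing Q=6 restricts to units where Q's equation naturally yields 6: H ∈ {3, 7, 6, 5, -1}. In that subpopulation P = -42, -54, -51, -48, -30, mean -45.
Difference = -42 − (-45) = 3.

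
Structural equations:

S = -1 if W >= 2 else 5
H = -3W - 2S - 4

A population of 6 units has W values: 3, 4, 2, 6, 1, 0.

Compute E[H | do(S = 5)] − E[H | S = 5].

The intervention sets S=5 in all 6 units regardless of W. Recomputing H per unit gives -23, -26, -20, -32, -17, -14; average -22.
Conditioning on S=5 selects the 2 unit(s) with W ∈ {1, 0}. Their H values: -17, -14. Mean = -15.5.
Difference = -22 − (-15.5) = -6.5.

-6.5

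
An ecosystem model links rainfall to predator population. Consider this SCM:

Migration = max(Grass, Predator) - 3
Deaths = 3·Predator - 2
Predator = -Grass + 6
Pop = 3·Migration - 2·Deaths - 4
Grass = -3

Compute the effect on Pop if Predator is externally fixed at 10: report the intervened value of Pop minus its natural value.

do(Predator=10) replaces the equation Predator = -Grass + 6 with the constant Predator = 10.
Deaths = 3·Predator - 2  [with Predator=10]  = 28
Migration = max(Grass, Predator) - 3  [with Grass=-3, Predator=10]  = 7
Pop = 3·Migration - 2·Deaths - 4  [with Migration=7, Deaths=28]  = -39
Without intervention: Predator = -Grass + 6  [with Grass=-3]  = 9; Deaths = 3·Predator - 2  [with Predator=9]  = 25; Migration = max(Grass, Predator) - 3  [with Grass=-3, Predator=9]  = 6; Pop = 3·Migration - 2·Deaths - 4  [with Migration=6, Deaths=25]  = -36.
Change = -39 − (-36) = -3.

-3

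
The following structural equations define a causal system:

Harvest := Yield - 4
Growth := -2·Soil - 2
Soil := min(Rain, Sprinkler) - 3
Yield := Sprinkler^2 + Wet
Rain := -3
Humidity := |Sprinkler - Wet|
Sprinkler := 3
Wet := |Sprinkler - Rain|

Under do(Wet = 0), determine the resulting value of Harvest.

5

do(Wet=0) replaces the equation Wet := |Sprinkler - Rain| with the constant Wet = 0.
Yield = Sprinkler^2 + Wet  [with Sprinkler=3, Wet=0]  = 9
Harvest = Yield - 4  [with Yield=9]  = 5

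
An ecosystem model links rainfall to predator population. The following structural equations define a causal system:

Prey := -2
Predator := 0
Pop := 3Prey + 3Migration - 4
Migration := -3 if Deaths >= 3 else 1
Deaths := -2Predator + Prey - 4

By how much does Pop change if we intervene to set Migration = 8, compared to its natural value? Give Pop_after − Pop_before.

Intervening sets Migration = 8 and removes its equation (Migration := -3 if Deaths >= 3 else 1).
Pop = 3Prey + 3Migration - 4  [with Prey=-2, Migration=8]  = 14
Without intervention: Deaths = -2Predator + Prey - 4  [with Predator=0, Prey=-2]  = -6; Migration = -3 if Deaths >= 3 else 1  [with Deaths=-6]  = 1; Pop = 3Prey + 3Migration - 4  [with Prey=-2, Migration=1]  = -7.
Change = 14 − (-7) = 21.

21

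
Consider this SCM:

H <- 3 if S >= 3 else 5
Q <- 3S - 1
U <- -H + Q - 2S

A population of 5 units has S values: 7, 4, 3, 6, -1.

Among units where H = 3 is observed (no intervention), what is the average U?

Conditioning on H=3 selects the 4 unit(s) with S ∈ {7, 4, 3, 6}. Their U values: 3, 0, -1, 2. Mean = 1.

1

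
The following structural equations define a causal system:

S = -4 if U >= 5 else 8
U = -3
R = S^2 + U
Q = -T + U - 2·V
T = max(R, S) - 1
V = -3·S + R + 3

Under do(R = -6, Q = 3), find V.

-27

The joint intervention fixes R = -6, Q = 3, removing each variable's own equation.
S = -4 if U >= 5 else 8  [with U=-3]  = 8
V = -3·S + R + 3  [with S=8, R=-6]  = -27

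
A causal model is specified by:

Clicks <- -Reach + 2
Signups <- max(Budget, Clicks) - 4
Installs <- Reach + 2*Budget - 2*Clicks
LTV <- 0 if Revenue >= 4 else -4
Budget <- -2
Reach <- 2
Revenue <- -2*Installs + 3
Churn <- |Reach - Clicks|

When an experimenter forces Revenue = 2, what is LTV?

do(Revenue=2) replaces the equation Revenue <- -2*Installs + 3 with the constant Revenue = 2.
LTV = 0 if Revenue >= 4 else -4  [with Revenue=2]  = -4

-4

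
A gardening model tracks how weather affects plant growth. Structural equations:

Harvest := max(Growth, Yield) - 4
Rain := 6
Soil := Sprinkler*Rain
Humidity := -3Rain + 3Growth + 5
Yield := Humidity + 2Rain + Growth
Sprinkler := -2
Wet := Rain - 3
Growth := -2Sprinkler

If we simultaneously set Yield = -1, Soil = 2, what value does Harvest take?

0

Setting Yield = -1, Soil = 2 by intervention discards those variables' equations.
Growth = -2Sprinkler  [with Sprinkler=-2]  = 4
Harvest = max(Growth, Yield) - 4  [with Growth=4, Yield=-1]  = 0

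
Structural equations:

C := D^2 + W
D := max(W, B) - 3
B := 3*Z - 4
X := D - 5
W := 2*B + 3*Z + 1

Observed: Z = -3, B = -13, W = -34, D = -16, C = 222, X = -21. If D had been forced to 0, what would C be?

Intervening sets D = 0 and removes its equation (D := max(W, B) - 3).
B = 3*Z - 4  [with Z=-3]  = -13
W = 2*B + 3*Z + 1  [with B=-13, Z=-3]  = -34
C = D^2 + W  [with D=0, W=-34]  = -34

-34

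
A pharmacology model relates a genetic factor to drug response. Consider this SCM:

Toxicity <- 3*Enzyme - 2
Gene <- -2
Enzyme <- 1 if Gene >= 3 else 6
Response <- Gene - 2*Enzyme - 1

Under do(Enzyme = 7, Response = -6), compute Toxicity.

Setting Enzyme = 7, Response = -6 by intervention discards those variables' equations.
Toxicity = 3*Enzyme - 2  [with Enzyme=7]  = 19

19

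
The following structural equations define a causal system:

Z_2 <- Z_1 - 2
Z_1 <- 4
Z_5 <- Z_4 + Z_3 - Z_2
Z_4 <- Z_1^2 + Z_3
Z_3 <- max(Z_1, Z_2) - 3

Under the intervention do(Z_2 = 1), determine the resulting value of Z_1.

Under do(Z_2=1), the mechanism Z_2 <- Z_1 - 2 is discarded; Z_2 is fixed at 1.
Z_1 is not downstream of the intervention, so its value is determined by the original equations.

4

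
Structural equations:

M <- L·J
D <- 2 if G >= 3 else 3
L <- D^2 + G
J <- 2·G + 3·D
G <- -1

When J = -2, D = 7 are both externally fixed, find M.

-96

The joint intervention fixes J = -2, D = 7, removing each variable's own equation.
L = D^2 + G  [with D=7, G=-1]  = 48
M = L·J  [with L=48, J=-2]  = -96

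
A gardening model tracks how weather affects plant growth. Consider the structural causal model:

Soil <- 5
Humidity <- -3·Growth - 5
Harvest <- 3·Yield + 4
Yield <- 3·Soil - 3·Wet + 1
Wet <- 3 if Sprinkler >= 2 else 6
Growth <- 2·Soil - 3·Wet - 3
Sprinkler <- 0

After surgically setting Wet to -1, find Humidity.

do(Wet=-1) replaces the equation Wet <- 3 if Sprinkler >= 2 else 6 with the constant Wet = -1.
Growth = 2·Soil - 3·Wet - 3  [with Soil=5, Wet=-1]  = 10
Humidity = -3·Growth - 5  [with Growth=10]  = -35

-35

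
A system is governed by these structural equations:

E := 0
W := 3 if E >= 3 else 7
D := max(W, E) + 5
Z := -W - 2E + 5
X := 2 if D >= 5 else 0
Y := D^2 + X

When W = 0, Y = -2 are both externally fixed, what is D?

5

The joint intervention fixes W = 0, Y = -2, removing each variable's own equation.
D = max(W, E) + 5  [with W=0, E=0]  = 5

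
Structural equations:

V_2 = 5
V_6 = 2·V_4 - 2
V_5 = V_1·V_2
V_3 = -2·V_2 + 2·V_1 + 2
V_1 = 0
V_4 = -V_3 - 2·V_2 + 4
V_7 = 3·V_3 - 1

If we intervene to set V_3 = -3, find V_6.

The intervention breaks the incoming arrows to V_3: V_3 = -2·V_2 + 2·V_1 + 2 no longer applies, and V_3 = -3.
V_4 = -V_3 - 2·V_2 + 4  [with V_3=-3, V_2=5]  = -3
V_6 = 2·V_4 - 2  [with V_4=-3]  = -8

-8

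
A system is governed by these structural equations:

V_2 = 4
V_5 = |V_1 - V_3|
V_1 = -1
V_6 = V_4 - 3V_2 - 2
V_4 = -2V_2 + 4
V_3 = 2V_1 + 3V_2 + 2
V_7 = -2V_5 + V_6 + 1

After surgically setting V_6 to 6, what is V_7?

Intervening sets V_6 = 6 and removes its equation (V_6 = V_4 - 3V_2 - 2).
V_3 = 2V_1 + 3V_2 + 2  [with V_1=-1, V_2=4]  = 12
V_5 = |V_1 - V_3|  [with V_1=-1, V_3=12]  = 13
V_7 = -2V_5 + V_6 + 1  [with V_5=13, V_6=6]  = -19

-19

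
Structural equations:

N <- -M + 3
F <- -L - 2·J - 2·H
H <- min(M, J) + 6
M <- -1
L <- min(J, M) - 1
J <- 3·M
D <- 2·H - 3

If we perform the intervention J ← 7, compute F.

-22

do(J=7) replaces the equation J <- 3·M with the constant J = 7.
H = min(M, J) + 6  [with M=-1, J=7]  = 5
L = min(J, M) - 1  [with J=7, M=-1]  = -2
F = -L - 2·J - 2·H  [with L=-2, J=7, H=5]  = -22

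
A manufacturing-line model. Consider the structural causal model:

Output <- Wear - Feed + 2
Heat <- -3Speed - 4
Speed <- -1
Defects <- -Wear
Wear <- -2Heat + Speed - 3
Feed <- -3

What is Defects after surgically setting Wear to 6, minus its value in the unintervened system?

-8

Intervening sets Wear = 6 and removes its equation (Wear <- -2Heat + Speed - 3).
Defects = -Wear  [with Wear=6]  = -6
Without intervention: Heat = -3Speed - 4  [with Speed=-1]  = -1; Wear = -2Heat + Speed - 3  [with Heat=-1, Speed=-1]  = -2; Defects = -Wear  [with Wear=-2]  = 2.
Change = -6 − 2 = -8.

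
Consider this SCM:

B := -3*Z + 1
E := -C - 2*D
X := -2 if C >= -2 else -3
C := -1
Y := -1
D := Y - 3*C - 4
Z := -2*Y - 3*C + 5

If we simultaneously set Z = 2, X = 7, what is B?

Setting Z = 2, X = 7 by intervention discards those variables' equations.
B = -3*Z + 1  [with Z=2]  = -5

-5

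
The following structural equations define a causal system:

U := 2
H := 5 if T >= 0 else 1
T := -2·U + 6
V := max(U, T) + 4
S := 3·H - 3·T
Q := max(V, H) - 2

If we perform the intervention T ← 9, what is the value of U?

Under do(T=9), the mechanism T := -2·U + 6 is discarded; T is fixed at 9.
U is not downstream of the intervention, so its value is determined by the original equations.

2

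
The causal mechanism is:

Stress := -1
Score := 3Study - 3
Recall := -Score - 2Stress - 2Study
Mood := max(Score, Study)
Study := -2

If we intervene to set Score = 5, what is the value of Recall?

do(Score=5) replaces the equation Score := 3Study - 3 with the constant Score = 5.
Recall = -Score - 2Stress - 2Study  [with Score=5, Stress=-1, Study=-2]  = 1

1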